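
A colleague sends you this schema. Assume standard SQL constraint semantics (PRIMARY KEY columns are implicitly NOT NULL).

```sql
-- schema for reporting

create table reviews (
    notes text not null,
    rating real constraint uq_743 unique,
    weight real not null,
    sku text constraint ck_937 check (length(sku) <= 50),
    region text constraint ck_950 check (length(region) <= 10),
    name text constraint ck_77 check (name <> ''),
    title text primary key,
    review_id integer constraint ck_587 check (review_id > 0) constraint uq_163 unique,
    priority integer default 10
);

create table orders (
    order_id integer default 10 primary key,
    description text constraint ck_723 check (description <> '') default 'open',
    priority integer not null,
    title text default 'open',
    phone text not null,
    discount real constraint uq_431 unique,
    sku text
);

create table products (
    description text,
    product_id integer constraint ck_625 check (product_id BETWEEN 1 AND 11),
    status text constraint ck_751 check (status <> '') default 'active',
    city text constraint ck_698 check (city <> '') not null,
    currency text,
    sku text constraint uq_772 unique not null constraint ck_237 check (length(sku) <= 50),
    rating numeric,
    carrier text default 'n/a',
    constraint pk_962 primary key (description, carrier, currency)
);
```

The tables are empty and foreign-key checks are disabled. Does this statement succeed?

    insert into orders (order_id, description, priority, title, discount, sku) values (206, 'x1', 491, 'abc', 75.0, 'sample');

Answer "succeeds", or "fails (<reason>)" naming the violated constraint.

phone is omitted from the column list and has no DEFAULT, so it would receive NULL.
But phone is declared NOT NULL.

fails (NOT NULL on phone)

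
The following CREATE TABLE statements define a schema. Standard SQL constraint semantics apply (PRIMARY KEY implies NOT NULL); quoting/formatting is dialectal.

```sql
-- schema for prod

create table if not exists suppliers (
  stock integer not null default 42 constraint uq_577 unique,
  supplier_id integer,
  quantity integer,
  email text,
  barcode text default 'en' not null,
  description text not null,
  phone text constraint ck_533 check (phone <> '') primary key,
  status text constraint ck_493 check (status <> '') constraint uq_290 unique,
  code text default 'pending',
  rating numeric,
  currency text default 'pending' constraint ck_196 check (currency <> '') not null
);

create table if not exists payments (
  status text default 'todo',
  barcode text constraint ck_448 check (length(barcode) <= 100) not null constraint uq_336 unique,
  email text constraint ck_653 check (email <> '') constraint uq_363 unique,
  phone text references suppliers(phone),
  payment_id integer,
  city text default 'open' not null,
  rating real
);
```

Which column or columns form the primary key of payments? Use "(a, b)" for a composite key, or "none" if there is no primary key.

none

No column is declared PRIMARY KEY inline, and there is no table-level PRIMARY KEY clause in payments.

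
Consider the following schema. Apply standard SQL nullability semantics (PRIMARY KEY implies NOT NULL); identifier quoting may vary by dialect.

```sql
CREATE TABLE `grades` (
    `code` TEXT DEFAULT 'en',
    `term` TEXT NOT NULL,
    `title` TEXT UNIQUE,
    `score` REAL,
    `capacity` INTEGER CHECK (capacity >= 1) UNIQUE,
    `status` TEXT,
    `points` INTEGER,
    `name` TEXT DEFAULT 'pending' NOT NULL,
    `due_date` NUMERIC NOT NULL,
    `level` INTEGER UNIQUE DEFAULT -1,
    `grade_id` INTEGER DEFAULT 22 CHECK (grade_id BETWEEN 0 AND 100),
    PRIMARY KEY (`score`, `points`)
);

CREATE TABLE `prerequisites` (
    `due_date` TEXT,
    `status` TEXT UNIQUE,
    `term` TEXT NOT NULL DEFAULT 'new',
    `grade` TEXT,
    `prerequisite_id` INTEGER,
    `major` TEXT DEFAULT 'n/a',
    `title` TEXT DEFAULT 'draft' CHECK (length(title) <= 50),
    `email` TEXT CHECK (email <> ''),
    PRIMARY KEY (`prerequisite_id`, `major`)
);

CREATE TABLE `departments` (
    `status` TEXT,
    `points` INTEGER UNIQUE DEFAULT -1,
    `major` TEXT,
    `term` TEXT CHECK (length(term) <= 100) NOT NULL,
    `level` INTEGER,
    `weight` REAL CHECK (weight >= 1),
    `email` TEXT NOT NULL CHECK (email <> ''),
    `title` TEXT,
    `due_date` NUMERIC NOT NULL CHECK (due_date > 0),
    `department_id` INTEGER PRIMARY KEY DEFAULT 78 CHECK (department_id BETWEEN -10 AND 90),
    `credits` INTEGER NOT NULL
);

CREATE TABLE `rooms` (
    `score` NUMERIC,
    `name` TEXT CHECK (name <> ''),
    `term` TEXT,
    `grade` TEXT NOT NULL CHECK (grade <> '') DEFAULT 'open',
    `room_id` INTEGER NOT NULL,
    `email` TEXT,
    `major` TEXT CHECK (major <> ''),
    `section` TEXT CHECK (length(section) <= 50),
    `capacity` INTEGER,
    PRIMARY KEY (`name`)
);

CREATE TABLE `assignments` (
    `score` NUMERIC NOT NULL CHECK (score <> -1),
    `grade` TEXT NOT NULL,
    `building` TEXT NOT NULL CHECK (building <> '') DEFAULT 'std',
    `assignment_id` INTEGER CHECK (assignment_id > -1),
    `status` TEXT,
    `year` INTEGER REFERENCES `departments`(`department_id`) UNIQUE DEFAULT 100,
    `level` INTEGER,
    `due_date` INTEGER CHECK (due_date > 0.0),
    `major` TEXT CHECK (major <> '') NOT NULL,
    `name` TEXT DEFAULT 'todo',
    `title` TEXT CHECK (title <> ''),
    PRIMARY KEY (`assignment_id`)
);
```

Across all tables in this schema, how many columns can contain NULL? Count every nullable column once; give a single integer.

29

grades: 6 nullable (code, title, capacity, status, level, grade_id — PK (score, points) and explicit NOT NULL columns excluded).
prerequisites: 5 nullable (due_date, status, grade, title, email — PK (prerequisite_id, major) and explicit NOT NULL columns excluded).
departments: 6 nullable (status, points, major, level, weight, title — PK (department_id) and explicit NOT NULL columns excluded).
rooms: 6 nullable (score, term, email, major, section, capacity — PK (name) and explicit NOT NULL columns excluded).
assignments: 6 nullable (status, year, level, due_date, name, title — PK (assignment_id) and explicit NOT NULL columns excluded).
Total: 6 + 5 + 6 + 6 + 6 = 29.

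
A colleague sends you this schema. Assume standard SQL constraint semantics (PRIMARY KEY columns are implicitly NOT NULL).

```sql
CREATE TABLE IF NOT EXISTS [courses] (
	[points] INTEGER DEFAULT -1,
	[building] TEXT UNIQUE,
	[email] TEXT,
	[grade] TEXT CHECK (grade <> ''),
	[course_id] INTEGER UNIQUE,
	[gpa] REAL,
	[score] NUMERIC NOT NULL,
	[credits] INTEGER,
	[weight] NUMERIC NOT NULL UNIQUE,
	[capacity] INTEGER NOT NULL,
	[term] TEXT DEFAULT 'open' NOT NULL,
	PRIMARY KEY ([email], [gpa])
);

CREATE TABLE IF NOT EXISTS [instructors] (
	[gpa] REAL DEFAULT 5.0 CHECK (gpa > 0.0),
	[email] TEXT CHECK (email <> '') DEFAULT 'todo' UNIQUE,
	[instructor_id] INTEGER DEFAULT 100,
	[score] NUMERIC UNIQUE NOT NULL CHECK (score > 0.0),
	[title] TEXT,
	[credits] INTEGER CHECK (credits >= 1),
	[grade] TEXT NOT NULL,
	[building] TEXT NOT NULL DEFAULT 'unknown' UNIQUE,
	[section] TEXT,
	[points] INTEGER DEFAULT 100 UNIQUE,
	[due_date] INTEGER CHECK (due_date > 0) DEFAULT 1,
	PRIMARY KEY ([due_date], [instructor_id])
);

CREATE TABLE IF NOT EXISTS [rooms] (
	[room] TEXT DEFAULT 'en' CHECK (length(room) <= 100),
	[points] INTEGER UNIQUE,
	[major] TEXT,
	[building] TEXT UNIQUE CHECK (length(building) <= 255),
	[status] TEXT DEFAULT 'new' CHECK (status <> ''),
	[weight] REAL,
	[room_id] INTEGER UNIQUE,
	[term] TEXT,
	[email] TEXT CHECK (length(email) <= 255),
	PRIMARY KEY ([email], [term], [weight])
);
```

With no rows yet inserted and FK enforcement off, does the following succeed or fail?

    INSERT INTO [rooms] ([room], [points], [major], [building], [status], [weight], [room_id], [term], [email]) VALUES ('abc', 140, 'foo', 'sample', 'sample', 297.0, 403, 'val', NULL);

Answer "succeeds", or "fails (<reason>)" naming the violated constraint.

fails (NOT NULL on email)

email is explicitly set to NULL, but email is part of the PRIMARY KEY (implied NOT NULL).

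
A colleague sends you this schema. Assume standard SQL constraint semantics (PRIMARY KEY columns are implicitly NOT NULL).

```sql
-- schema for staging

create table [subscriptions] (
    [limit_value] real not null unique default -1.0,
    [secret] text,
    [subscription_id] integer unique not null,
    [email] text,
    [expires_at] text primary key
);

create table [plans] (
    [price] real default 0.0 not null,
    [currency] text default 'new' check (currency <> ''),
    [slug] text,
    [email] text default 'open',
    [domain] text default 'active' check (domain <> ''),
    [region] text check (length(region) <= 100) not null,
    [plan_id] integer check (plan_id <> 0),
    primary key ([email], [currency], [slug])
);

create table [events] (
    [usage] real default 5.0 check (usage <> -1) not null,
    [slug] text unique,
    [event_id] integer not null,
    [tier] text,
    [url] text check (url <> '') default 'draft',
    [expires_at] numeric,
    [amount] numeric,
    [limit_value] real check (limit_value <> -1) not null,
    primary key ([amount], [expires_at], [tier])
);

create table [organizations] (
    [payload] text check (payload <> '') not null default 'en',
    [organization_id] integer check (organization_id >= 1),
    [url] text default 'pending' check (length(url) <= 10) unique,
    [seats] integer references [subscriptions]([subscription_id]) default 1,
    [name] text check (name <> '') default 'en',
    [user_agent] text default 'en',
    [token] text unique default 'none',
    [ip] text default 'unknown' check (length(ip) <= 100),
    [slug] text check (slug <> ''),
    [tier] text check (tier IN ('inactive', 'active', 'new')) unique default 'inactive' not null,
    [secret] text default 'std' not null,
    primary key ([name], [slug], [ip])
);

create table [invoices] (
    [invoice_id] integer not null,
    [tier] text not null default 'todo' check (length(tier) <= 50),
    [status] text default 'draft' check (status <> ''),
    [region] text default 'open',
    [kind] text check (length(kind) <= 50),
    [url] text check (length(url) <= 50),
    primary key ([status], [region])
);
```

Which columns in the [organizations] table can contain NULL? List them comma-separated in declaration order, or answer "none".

- payload: declared NOT NULL → not nullable.
- organization_id: CHECK does not forbid NULL (a CHECK constraint passes when its expression is NULL) → nullable.
- url: CHECK does not forbid NULL (a CHECK constraint passes when its expression is NULL) → nullable.
- seats: a foreign key column may be NULL unless separately constrained → nullable.
- name: part of the PRIMARY KEY, which implies NOT NULL → not nullable.
- user_agent: DEFAULT only fills an omitted column; an explicit NULL is still allowed → nullable.
- token: UNIQUE does not imply NOT NULL → nullable.
- ip: part of the PRIMARY KEY, which implies NOT NULL → not nullable.
- slug: part of the PRIMARY KEY, which implies NOT NULL → not nullable.
- tier: declared NOT NULL → not nullable.
- secret: declared NOT NULL → not nullable.

organization_id, url, seats, user_agent, token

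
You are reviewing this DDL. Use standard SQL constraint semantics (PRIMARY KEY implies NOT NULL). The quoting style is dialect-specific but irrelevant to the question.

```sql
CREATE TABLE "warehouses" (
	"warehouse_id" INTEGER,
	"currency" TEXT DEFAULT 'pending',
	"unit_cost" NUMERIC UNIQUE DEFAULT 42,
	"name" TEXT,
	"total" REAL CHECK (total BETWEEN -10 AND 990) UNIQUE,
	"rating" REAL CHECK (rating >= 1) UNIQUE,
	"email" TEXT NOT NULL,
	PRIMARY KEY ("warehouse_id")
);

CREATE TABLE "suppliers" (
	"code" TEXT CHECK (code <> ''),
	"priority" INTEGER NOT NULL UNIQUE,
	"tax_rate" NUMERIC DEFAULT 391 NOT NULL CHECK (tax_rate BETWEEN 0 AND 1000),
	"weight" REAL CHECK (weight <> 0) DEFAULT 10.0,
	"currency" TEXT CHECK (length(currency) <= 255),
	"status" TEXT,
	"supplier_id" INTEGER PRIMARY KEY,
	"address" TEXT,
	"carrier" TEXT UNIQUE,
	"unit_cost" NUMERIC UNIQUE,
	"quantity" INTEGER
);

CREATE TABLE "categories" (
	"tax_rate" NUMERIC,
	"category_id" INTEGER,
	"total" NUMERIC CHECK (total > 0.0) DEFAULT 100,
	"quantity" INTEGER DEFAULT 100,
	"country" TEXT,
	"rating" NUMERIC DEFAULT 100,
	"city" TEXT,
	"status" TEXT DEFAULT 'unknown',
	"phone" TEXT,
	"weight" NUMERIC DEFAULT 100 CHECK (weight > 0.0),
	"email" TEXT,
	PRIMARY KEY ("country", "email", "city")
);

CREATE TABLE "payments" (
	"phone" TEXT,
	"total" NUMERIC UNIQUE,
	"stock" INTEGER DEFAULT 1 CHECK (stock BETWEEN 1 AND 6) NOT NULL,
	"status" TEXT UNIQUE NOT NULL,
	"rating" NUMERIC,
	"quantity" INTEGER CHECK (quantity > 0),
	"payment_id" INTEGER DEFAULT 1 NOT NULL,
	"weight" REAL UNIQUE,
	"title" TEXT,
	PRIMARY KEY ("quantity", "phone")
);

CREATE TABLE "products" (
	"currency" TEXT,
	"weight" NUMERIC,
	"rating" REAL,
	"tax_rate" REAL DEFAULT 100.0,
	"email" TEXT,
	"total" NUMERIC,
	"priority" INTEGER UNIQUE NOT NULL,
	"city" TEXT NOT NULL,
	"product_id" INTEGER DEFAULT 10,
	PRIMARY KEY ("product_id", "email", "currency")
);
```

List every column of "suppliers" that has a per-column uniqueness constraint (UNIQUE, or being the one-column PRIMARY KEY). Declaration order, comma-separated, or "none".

priority, supplier_id, carrier, unit_cost

- code: no UNIQUE or single-column PK constraint.
- priority: declared UNIQUE → unique.
- tax_rate: no UNIQUE or single-column PK constraint.
- weight: no UNIQUE or single-column PK constraint.
- currency: no UNIQUE or single-column PK constraint.
- status: no UNIQUE or single-column PK constraint.
- supplier_id: single-column PRIMARY KEY → unique.
- address: no UNIQUE or single-column PK constraint.
- carrier: declared UNIQUE → unique.
- unit_cost: declared UNIQUE → unique.
- quantity: no UNIQUE or single-column PK constraint.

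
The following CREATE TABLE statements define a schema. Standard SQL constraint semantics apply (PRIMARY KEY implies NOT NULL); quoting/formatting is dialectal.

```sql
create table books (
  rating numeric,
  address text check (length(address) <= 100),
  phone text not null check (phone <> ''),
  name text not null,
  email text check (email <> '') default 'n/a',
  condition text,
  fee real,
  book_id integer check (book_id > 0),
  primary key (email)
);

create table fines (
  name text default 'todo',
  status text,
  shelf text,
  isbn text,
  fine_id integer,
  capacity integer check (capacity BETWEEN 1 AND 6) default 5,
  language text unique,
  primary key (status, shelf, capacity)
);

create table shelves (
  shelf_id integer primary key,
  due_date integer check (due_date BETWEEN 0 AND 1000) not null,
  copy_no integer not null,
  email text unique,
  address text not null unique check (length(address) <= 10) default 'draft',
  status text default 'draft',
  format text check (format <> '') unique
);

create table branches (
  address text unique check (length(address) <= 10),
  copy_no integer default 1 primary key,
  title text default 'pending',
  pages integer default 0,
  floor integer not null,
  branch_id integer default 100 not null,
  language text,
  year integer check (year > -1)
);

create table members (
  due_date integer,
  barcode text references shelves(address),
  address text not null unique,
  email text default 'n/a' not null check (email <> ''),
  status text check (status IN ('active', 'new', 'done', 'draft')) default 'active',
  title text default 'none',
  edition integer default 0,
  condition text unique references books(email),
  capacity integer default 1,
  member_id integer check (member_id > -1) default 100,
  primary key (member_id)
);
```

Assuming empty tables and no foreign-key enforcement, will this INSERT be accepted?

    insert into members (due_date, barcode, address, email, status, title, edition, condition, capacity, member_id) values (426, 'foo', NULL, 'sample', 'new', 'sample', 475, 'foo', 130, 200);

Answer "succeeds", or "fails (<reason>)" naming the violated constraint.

fails (NOT NULL on address)

address is explicitly set to NULL, but address is declared NOT NULL.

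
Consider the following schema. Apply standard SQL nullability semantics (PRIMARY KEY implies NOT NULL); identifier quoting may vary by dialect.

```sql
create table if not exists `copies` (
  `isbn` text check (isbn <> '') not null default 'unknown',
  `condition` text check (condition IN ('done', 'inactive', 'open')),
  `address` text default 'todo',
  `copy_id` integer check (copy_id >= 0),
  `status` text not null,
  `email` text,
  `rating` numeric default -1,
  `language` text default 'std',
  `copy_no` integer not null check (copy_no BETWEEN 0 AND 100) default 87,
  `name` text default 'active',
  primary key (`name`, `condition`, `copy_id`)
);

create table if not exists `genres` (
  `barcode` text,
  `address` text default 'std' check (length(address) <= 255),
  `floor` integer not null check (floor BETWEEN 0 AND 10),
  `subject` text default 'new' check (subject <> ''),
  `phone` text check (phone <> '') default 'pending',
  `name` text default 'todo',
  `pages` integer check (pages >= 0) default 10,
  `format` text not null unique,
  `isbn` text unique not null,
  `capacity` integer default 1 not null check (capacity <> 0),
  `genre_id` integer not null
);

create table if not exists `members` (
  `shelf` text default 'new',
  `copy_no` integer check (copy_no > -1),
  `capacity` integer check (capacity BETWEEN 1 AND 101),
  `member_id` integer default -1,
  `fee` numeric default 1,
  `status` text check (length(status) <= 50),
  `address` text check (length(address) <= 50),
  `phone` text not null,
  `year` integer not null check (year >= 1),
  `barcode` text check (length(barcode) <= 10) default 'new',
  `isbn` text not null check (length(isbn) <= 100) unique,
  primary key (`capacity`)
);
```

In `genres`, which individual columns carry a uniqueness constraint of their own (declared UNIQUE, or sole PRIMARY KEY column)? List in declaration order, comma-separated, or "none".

format, isbn

- barcode: no UNIQUE or single-column PK constraint.
- address: no UNIQUE or single-column PK constraint.
- floor: no UNIQUE or single-column PK constraint.
- subject: no UNIQUE or single-column PK constraint.
- phone: no UNIQUE or single-column PK constraint.
- name: no UNIQUE or single-column PK constraint.
- pages: no UNIQUE or single-column PK constraint.
- format: declared UNIQUE → unique.
- isbn: declared UNIQUE → unique.
- capacity: no UNIQUE or single-column PK constraint.
- genre_id: no UNIQUE or single-column PK constraint.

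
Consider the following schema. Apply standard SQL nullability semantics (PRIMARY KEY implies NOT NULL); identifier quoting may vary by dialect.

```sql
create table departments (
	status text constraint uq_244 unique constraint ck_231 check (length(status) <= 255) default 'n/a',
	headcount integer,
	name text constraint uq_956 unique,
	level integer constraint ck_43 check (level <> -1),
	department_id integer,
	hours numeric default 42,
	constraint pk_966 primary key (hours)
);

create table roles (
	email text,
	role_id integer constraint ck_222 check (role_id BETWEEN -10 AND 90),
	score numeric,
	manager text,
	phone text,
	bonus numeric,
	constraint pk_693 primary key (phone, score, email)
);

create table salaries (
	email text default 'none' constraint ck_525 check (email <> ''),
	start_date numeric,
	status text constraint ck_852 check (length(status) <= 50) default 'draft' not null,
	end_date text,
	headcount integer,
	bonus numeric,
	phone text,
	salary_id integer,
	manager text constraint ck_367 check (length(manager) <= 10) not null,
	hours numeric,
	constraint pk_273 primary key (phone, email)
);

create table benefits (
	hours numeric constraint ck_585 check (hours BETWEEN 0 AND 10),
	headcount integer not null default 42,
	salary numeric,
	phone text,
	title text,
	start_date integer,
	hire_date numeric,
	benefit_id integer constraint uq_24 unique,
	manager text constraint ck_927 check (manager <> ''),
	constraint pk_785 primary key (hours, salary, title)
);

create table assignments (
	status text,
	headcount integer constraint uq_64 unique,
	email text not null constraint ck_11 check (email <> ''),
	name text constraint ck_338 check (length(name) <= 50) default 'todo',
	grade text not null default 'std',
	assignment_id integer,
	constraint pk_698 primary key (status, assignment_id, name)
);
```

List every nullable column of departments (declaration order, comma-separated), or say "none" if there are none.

- status: CHECK does not forbid NULL (a CHECK constraint passes when its expression is NULL) → nullable.
- headcount: no NOT NULL constraint applies → nullable.
- name: UNIQUE does not imply NOT NULL → nullable.
- level: CHECK does not forbid NULL (a CHECK constraint passes when its expression is NULL) → nullable.
- department_id: no NOT NULL constraint applies → nullable.
- hours: part of the PRIMARY KEY, which implies NOT NULL → not nullable.

status, headcount, name, level, department_id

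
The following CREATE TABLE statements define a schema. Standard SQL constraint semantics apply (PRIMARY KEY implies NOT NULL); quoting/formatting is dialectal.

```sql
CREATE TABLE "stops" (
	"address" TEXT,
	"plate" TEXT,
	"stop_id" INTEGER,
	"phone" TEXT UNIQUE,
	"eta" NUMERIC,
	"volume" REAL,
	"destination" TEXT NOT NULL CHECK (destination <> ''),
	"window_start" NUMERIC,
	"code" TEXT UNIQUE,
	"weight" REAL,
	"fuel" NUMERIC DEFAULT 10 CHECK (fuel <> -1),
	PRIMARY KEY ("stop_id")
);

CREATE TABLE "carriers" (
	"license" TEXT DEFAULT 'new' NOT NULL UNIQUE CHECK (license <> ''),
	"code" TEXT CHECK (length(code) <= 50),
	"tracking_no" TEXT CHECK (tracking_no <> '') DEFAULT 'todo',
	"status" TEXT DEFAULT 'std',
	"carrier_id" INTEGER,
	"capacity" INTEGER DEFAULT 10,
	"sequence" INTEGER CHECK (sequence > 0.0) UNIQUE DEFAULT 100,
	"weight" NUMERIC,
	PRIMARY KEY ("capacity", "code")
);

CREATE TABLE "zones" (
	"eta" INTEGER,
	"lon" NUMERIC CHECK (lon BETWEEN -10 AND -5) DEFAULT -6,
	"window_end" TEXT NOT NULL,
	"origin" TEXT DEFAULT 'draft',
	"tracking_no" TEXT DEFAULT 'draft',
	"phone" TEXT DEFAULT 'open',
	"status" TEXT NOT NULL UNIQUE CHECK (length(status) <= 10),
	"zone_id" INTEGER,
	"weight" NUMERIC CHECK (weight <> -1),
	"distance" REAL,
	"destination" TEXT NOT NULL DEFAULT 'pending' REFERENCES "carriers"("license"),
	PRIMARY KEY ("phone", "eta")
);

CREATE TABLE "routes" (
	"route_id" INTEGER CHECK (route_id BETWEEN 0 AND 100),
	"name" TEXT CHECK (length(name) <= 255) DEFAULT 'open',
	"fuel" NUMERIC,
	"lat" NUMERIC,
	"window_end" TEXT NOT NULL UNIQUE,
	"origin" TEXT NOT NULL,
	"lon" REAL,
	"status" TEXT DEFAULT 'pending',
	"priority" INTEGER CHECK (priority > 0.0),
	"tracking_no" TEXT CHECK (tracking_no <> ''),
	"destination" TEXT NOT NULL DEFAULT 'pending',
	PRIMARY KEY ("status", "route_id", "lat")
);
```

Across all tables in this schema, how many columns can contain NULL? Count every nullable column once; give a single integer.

stops: 9 nullable (address, plate, phone, eta, volume, window_start, code, weight, fuel — PK (stop_id) and explicit NOT NULL columns excluded).
carriers: 5 nullable (tracking_no, status, carrier_id, sequence, weight — PK (capacity, code) and explicit NOT NULL columns excluded).
zones: 6 nullable (lon, origin, tracking_no, zone_id, weight, distance — PK (phone, eta) and explicit NOT NULL columns excluded).
routes: 5 nullable (name, fuel, lon, priority, tracking_no — PK (status, route_id, lat) and explicit NOT NULL columns excluded).
Total: 9 + 5 + 6 + 5 = 25.

25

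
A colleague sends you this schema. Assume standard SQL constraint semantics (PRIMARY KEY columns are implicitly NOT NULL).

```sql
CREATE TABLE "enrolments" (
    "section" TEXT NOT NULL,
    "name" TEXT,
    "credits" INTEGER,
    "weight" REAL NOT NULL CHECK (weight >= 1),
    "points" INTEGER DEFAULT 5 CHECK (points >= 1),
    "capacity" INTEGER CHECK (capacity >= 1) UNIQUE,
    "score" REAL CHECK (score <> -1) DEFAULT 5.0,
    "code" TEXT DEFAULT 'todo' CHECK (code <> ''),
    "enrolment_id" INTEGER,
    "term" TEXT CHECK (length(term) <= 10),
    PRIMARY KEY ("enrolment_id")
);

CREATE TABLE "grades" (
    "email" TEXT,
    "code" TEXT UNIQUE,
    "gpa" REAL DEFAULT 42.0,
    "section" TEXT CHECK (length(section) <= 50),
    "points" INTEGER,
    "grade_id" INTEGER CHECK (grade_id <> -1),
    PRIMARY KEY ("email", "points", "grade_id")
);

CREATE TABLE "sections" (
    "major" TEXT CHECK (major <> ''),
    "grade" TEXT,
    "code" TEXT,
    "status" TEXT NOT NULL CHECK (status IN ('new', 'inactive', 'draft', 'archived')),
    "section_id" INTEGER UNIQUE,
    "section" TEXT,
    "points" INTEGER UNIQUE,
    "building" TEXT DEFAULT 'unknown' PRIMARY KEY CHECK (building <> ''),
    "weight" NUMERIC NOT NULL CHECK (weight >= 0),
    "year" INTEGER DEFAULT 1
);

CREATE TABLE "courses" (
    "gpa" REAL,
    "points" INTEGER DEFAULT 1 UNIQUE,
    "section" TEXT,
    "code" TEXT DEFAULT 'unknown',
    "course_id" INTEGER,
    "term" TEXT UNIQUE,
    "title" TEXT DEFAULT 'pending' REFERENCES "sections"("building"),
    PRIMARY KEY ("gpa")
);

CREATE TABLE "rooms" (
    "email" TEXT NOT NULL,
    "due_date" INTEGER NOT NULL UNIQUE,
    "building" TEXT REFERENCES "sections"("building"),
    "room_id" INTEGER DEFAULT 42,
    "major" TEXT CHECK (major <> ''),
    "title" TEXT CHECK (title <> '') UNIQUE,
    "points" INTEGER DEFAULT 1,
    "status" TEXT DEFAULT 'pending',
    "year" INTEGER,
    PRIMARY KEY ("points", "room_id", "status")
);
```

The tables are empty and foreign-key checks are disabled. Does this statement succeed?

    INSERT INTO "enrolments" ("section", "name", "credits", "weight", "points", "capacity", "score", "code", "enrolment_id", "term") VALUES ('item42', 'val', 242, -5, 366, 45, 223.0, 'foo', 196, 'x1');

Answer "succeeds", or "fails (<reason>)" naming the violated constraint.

The value -5 for weight violates CHECK (weight >= 1).

fails (CHECK on weight)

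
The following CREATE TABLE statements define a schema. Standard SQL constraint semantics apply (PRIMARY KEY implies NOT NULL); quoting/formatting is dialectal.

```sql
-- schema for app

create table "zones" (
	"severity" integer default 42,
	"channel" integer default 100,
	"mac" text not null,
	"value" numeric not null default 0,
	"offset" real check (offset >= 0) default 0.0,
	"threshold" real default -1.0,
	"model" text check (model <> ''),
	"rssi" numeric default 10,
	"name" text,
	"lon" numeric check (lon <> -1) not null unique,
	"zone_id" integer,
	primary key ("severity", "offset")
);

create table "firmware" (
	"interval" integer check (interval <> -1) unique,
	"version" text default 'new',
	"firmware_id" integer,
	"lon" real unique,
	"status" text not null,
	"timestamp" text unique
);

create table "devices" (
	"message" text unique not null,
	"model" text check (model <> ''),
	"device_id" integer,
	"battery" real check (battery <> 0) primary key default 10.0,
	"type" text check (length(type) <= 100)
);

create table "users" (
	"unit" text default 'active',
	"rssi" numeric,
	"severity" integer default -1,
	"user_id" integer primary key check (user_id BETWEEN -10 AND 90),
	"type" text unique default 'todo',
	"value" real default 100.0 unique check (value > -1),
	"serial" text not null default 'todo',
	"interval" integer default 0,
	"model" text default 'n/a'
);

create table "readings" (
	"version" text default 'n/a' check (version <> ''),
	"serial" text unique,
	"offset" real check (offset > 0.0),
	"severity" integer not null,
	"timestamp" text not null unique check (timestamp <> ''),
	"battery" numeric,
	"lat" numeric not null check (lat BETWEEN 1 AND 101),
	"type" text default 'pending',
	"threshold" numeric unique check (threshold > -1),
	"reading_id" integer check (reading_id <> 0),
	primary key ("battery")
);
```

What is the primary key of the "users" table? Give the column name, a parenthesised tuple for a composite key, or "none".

user_id

user_id is declared PRIMARY KEY inline on the column.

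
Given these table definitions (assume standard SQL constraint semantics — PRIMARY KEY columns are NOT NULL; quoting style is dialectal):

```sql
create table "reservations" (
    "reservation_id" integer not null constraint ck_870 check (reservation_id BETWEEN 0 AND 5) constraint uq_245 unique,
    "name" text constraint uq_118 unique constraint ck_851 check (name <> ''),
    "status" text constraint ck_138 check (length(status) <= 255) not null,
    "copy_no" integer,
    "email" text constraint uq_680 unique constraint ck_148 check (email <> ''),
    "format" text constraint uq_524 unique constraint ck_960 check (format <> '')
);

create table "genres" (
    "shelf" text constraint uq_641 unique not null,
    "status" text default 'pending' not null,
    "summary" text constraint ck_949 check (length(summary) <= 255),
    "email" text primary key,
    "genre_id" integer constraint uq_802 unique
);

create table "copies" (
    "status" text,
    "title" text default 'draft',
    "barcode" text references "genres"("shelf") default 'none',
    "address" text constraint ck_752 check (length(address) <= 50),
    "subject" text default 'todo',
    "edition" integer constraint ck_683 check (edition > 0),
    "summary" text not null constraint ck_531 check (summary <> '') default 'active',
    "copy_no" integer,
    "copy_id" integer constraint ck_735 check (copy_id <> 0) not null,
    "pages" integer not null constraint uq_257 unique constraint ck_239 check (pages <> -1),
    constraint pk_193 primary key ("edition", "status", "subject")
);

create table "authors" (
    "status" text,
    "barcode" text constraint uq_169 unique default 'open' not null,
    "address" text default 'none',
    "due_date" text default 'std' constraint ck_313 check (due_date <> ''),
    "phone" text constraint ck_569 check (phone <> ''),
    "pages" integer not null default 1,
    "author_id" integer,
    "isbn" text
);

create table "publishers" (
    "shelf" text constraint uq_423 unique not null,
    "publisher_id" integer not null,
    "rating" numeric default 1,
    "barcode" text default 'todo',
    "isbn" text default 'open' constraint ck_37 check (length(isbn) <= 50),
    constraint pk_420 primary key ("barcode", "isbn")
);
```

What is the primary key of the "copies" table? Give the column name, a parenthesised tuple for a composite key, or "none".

A table-level PRIMARY KEY clause names 3 columns: edition, status, subject.
This is a composite key — the combination is unique, not each column individually.

(edition, status, subject)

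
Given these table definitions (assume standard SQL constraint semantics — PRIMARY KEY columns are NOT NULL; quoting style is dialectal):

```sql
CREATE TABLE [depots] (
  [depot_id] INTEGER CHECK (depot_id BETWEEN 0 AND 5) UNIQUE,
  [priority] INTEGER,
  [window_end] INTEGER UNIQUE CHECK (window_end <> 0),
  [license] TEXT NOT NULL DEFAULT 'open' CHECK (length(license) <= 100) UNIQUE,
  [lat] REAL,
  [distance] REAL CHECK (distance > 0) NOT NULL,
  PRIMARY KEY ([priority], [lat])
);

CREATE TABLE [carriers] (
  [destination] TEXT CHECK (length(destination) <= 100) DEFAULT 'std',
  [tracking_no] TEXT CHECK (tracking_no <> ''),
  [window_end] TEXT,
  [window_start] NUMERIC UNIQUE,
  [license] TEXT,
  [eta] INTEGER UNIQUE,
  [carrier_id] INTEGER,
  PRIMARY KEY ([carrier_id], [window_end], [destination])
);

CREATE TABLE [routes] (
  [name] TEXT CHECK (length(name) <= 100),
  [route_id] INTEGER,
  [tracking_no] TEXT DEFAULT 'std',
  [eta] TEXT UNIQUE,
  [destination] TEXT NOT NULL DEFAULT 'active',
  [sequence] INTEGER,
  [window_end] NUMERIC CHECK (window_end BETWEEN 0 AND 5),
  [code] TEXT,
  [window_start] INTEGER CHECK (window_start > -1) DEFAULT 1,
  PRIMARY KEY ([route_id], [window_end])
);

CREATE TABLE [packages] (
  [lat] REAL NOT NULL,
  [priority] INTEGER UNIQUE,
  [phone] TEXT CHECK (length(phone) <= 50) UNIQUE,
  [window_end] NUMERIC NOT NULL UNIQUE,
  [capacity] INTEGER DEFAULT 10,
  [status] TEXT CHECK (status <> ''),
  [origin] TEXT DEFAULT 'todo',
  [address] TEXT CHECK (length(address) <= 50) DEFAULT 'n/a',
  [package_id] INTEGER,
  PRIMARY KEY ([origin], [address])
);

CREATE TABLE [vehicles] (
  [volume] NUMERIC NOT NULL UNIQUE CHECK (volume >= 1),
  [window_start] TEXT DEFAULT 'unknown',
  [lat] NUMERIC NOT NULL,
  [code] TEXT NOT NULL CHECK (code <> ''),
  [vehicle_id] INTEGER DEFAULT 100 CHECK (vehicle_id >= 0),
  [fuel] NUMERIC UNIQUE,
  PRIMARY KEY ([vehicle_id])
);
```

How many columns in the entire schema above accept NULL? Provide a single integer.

depots: 2 nullable (depot_id, window_end — PK (priority, lat) and explicit NOT NULL columns excluded).
carriers: 4 nullable (tracking_no, window_start, license, eta — PK (carrier_id, window_end, destination) and explicit NOT NULL columns excluded).
routes: 6 nullable (name, tracking_no, eta, sequence, code, window_start — PK (route_id, window_end) and explicit NOT NULL columns excluded).
packages: 5 nullable (priority, phone, capacity, status, package_id — PK (origin, address) and explicit NOT NULL columns excluded).
vehicles: 2 nullable (window_start, fuel — PK (vehicle_id) and explicit NOT NULL columns excluded).
Total: 2 + 4 + 6 + 5 + 2 = 19.

19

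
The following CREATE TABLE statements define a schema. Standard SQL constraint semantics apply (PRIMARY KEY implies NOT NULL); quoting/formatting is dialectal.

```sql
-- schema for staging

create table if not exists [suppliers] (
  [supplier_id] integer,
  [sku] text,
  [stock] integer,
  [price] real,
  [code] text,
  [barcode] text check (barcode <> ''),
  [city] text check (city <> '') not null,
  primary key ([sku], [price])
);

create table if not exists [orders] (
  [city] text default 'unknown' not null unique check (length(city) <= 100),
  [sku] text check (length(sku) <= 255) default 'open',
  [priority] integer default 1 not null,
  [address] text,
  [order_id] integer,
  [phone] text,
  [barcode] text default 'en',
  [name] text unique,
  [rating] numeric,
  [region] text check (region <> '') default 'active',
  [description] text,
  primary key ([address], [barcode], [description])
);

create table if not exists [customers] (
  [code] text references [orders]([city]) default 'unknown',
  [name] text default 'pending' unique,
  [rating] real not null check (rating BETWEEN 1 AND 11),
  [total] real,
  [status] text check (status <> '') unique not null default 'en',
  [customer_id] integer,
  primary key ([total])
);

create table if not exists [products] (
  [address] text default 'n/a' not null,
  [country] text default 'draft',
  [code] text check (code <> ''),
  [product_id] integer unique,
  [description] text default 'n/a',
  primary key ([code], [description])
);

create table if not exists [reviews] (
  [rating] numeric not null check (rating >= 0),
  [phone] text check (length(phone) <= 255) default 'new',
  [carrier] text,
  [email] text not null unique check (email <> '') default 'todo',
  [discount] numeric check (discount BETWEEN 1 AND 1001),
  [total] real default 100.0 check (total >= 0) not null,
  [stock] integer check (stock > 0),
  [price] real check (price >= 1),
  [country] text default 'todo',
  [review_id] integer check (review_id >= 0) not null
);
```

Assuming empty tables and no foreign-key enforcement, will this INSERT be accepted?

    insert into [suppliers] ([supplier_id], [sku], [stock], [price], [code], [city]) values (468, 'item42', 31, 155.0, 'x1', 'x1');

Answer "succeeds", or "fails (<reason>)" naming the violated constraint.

NOT NULL columns: city is supplied; price is supplied; sku is supplied.
CHECK constraints: 'x1' satisfies (city <> '').
No constraint is violated.

succeeds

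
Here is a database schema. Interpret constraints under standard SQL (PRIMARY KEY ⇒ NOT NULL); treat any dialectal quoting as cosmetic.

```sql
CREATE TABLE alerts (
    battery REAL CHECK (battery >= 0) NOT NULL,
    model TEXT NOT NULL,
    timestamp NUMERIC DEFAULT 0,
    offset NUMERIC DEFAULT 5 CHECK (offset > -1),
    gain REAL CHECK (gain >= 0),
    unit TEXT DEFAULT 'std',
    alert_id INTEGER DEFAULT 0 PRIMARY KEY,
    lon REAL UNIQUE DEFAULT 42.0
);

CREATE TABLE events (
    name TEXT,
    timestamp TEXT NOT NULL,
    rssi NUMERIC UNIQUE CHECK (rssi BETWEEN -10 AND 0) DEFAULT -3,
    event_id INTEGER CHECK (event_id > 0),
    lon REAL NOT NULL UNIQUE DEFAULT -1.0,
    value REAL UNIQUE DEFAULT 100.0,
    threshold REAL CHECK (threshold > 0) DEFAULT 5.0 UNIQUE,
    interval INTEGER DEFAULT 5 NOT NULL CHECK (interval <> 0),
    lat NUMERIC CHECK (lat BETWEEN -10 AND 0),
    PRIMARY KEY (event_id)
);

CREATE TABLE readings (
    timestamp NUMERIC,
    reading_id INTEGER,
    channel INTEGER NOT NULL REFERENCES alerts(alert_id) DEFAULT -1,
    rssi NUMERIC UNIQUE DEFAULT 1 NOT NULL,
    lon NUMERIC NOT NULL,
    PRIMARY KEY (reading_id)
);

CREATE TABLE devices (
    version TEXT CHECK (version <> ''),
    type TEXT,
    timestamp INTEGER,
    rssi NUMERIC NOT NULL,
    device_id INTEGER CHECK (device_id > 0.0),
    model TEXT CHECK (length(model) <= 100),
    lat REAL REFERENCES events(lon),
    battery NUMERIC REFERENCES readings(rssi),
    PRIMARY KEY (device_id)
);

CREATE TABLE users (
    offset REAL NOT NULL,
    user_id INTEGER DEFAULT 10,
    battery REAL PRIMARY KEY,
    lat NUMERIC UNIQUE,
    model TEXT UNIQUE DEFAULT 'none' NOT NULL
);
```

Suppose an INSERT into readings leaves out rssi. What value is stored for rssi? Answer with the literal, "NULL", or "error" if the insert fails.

rssi has an explicit DEFAULT 1.
When the column is omitted from an INSERT, that default is used.

1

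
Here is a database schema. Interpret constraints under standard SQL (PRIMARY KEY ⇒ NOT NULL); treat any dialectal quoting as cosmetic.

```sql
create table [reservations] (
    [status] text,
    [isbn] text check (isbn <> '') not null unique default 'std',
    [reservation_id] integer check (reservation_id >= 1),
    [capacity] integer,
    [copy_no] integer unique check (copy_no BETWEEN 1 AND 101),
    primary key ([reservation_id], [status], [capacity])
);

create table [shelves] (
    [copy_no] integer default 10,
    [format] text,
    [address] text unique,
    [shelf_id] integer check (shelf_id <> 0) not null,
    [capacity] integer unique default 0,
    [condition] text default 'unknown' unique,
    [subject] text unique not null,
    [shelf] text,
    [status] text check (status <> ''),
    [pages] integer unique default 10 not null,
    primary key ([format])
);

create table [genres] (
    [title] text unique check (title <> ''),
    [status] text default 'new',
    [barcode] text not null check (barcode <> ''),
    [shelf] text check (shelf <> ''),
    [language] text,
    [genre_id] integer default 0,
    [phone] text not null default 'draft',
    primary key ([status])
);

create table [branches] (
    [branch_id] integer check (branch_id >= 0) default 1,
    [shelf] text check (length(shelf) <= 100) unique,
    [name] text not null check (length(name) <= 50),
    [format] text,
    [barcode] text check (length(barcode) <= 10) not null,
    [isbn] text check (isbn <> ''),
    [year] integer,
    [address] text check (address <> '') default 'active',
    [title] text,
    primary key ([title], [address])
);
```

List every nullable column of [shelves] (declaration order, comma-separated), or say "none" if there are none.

- copy_no: DEFAULT only fills an omitted column; an explicit NULL is still allowed → nullable.
- format: part of the PRIMARY KEY, which implies NOT NULL → not nullable.
- address: UNIQUE does not imply NOT NULL → nullable.
- shelf_id: declared NOT NULL → not nullable.
- capacity: UNIQUE does not imply NOT NULL → nullable.
- condition: UNIQUE does not imply NOT NULL → nullable.
- subject: declared NOT NULL → not nullable.
- shelf: no NOT NULL constraint applies → nullable.
- status: CHECK does not forbid NULL (a CHECK constraint passes when its expression is NULL) → nullable.
- pages: declared NOT NULL → not nullable.

copy_no, address, capacity, condition, shelf, status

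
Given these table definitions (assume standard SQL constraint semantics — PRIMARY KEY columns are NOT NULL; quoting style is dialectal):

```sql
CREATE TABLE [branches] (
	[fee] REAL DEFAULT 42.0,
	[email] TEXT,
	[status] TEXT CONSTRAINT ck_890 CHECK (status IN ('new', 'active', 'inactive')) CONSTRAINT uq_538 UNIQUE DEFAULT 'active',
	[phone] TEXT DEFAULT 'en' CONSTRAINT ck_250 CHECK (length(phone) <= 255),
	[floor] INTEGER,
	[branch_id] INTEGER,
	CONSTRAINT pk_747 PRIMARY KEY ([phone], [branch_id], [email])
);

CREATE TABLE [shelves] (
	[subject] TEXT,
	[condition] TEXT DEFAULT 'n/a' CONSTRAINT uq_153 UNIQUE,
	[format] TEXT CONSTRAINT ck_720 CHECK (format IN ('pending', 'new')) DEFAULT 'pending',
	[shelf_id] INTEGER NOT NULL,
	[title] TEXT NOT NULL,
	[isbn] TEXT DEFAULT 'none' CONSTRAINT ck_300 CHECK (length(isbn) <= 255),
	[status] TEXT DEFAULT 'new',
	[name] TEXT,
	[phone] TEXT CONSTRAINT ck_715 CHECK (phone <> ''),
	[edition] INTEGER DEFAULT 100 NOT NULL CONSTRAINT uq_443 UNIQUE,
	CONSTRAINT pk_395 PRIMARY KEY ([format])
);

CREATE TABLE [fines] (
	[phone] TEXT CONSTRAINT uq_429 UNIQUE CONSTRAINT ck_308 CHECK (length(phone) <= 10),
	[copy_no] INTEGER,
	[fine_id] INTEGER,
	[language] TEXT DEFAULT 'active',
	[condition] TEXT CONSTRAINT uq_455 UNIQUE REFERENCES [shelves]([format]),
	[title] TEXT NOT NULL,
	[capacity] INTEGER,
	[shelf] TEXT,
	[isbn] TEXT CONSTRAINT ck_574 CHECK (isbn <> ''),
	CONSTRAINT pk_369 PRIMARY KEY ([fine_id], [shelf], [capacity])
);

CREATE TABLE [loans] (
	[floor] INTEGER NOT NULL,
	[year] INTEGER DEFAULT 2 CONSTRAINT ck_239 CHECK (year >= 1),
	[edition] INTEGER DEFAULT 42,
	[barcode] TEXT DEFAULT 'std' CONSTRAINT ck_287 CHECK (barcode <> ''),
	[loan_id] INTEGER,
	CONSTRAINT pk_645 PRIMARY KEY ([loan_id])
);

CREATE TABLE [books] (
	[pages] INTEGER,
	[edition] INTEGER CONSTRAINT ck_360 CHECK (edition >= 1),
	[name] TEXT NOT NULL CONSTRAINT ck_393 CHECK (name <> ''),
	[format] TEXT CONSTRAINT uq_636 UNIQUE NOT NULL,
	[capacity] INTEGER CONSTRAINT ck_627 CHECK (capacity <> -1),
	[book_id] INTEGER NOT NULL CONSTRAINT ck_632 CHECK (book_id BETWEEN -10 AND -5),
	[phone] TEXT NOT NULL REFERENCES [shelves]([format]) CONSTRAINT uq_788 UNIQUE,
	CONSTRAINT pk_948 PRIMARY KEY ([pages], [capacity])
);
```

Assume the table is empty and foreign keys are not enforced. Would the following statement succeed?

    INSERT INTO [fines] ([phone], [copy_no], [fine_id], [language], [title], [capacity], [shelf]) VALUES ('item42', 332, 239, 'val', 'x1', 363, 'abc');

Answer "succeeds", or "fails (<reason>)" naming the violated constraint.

succeeds

NOT NULL columns: capacity is supplied; fine_id is supplied; shelf is supplied; title is supplied.
CHECK constraints: 'item42' satisfies (length(phone) <= 10).
No constraint is violated.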